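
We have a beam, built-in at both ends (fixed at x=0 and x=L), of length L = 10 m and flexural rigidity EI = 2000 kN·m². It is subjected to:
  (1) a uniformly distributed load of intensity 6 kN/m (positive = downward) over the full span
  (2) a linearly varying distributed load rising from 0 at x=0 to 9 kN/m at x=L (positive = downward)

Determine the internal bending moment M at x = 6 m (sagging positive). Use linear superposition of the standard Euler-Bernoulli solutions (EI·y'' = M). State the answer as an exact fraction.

Load 1 — uniform load w=6 kN/m over full span:
  M_1 = wLx/2 - wL²/12 - wx²/2 = 6·10·6/2 - 6·10²/12 - 6·6²/2 = 22 kN·m
Load 2 — triangular load w₀=9 kN/m (0→w₀ over full span):
  M_2 = 3w₀Lx/20 - w₀L²/30 - w₀x³/(6L) = 3·9·10·6/20 - 9·10²/30 - 9·6³/(6·10) = 93/5 kN·m
Superposition: M = Σ M_i = 203/5 kN·m ≈ 40.600000 kN·m

M(6) = 203/5 kN·m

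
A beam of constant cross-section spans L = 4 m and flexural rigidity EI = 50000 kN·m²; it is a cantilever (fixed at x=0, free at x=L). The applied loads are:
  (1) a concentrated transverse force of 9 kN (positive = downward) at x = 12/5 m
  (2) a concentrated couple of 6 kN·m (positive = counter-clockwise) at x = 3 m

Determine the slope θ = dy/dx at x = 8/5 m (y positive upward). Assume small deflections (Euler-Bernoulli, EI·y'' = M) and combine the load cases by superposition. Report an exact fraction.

Load 1 — point force P=9 kN at a=12/5 m (b=L-a=8/5):
  θ_1 = -Px(2a-x)/(2EI)  [x≤a] = -9·(8/5)·(2·(12/5)-(8/5))/(2·50000) = -36/78125 rad
Load 2 — applied couple M₀=6 kN·m at a=3 m (b=L-a=1):
  θ_2 = M₀x/EI  [x≤a] = 6·(8/5)/50000 = 3/15625 rad
Superposition: θ = Σ θ_i = -21/78125 rad ≈ -0.000269 rad

θ(8/5) = -21/78125 rad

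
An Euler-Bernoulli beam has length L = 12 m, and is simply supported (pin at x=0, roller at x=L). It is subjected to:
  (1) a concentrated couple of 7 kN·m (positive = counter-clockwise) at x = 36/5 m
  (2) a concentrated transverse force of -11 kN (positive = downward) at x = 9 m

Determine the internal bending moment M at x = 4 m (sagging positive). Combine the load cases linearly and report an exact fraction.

M(4) = -26/3 kN·m

Load 1 — applied couple M₀=7 kN·m at a=36/5 m (b=L-a=24/5):
  M_1 = M₀x/L  [x≤a] = 7·4/12 = 7/3 kN·m
Load 2 — point force P=-11 kN at a=9 m (b=L-a=3):
  M_2 = Pbx/L  [x≤a] = (-11)·3·4/12 = -11 kN·m
Superposition: M = Σ M_i = -26/3 kN·m ≈ -8.666667 kN·m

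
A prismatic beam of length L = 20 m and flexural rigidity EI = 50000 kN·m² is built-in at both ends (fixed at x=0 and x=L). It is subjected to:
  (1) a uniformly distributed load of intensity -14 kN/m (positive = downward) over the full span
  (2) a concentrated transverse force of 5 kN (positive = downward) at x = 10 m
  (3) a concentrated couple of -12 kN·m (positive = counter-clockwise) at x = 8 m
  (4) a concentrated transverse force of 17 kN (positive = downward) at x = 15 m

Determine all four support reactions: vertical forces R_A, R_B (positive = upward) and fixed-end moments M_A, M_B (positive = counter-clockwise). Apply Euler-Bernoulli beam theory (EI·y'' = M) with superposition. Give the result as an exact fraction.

Load 1 — uniform load w=-14 kN/m over full span:
  R_A = wL/2 = (-14)·20/2 = -140 kN
  M_A = wL²/12 = (-14)·20²/12 = -1400/3 kN·m
  R_B = wL/2 = (-14)·20/2 = -140 kN
  M_B = -wL²/12 = -(-14)·20²/12 = 1400/3 kN·m
Load 2 — point force P=5 kN at a=10 m (b=L-a=10):
  R_A = Pb²(3a+b)/L³ = 5·10²·(3·10+10)/20³ = 5/2 kN
  M_A = Pab²/L² = 5·10·10²/20² = 25/2 kN·m
  R_B = Pa²(a+3b)/L³ = 5·10²·(10+3·10)/20³ = 5/2 kN
  M_B = -Pa²b/L² = -5·10²·10/20² = -25/2 kN·m
Load 3 — applied couple M₀=-12 kN·m at a=8 m (b=L-a=12):
  R_A = 6M₀ab/L³ = 6·(-12)·8·12/20³ = -108/125 kN
  M_A = M₀b(2a-b)/L² = (-12)·12·(2·8-12)/20² = -36/25 kN·m
  R_B = -6M₀ab/L³ = -6·(-12)·8·12/20³ = 108/125 kN
  M_B = M₀a(2b-a)/L² = (-12)·8·(2·12-8)/20² = -96/25 kN·m
Load 4 — point force P=17 kN at a=15 m (b=L-a=5):
  R_A = Pb²(3a+b)/L³ = 17·5²·(3·15+5)/20³ = 85/32 kN
  M_A = Pab²/L² = 17·15·5²/20² = 255/16 kN·m
  R_B = Pa²(a+3b)/L³ = 17·15²·(15+3·5)/20³ = 459/32 kN
  M_B = -Pa²b/L² = -17·15²·5/20² = -765/16 kN·m
Superposition: R_A = -542831/4000 kN, M_A = -527603/1200 kN·m, R_B = -489169/4000 kN, M_B = 483017/1200 kN·m

R_A = -542831/4000 kN, M_A = -527603/1200 kN·m, R_B = -489169/4000 kN, M_B = 483017/1200 kN·m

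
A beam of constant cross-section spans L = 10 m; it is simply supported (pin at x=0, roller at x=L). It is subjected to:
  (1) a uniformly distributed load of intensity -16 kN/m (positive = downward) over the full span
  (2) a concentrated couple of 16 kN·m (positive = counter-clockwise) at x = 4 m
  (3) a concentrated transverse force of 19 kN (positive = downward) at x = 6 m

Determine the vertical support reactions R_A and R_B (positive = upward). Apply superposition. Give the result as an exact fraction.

Load 1 — uniform load w=-16 kN/m over full span:
  R_A = wL/2 = (-16)·10/2 = -80 kN
  R_B = wL/2 = (-16)·10/2 = -80 kN
Load 2 — applied couple M₀=16 kN·m at a=4 m (b=L-a=6):
  R_A = M₀/L = 16/10 = 8/5 kN
  R_B = -M₀/L = -16/10 = -8/5 kN
Load 3 — point force P=19 kN at a=6 m (b=L-a=4):
  R_A = Pb/L = 19·4/10 = 38/5 kN
  R_B = Pa/L = 19·6/10 = 57/5 kN
Superposition: R_A = -354/5 kN, R_B = -351/5 kN

R_A = -354/5 kN, R_B = -351/5 kN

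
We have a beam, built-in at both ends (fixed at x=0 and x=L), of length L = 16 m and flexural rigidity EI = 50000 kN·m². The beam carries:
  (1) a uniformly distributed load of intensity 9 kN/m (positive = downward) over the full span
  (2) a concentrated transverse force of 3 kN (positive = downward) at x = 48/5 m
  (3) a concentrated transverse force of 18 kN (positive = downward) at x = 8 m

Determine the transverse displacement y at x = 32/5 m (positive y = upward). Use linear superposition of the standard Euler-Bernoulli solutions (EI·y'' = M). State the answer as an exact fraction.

Load 1 — uniform load w=9 kN/m over full span:
  y_1 = -wx²(L-x)²/(24EI) = -9·(32/5)²·(16-(32/5))²/(24·50000) = -55296/1953125 m
Load 2 — point force P=3 kN at a=48/5 m (b=L-a=32/5):
  y_2 = -Pb²x²(3aL-(3a+b)x)/(6L³EI)  [x≤a] = -3·(32/5)²·(32/5)²·(3·(48/5)·16-(3·(48/5)+(32/5))·(32/5))/(6·16³·50000) = -47104/48828125 m
Load 3 — point force P=18 kN at a=8 m (b=L-a=8):
  y_3 = -Pb²x²(3aL-(3a+b)x)/(6L³EI)  [x≤a] = -18·8²·(32/5)²·(3·8·16-(3·8+8)·(32/5))/(6·16³·50000) = -2688/390625 m
Superposition: y = Σ y_i = -1765504/48828125 m ≈ -0.036158 m

y(32/5) = -1765504/48828125 m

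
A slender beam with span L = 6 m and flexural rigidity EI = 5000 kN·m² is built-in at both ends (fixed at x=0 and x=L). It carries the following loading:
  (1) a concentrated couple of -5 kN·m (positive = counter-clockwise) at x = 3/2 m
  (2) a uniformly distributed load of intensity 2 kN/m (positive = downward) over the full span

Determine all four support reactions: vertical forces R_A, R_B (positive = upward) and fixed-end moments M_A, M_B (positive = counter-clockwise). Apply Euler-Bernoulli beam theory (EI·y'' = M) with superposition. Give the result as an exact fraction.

R_A = 81/16 kN, M_A = 111/16 kN·m, R_B = 111/16 kN, M_B = -121/16 kN·m

Load 1 — applied couple M₀=-5 kN·m at a=3/2 m (b=L-a=9/2):
  R_A = 6M₀ab/L³ = 6·(-5)·(3/2)·(9/2)/6³ = -15/16 kN
  M_A = M₀b(2a-b)/L² = (-5)·(9/2)·(2·(3/2)-(9/2))/6² = 15/16 kN·m
  R_B = -6M₀ab/L³ = -6·(-5)·(3/2)·(9/2)/6³ = 15/16 kN
  M_B = M₀a(2b-a)/L² = (-5)·(3/2)·(2·(9/2)-(3/2))/6² = -25/16 kN·m
Load 2 — uniform load w=2 kN/m over full span:
  R_A = wL/2 = 2·6/2 = 6 kN
  M_A = wL²/12 = 2·6²/12 = 6 kN·m
  R_B = wL/2 = 2·6/2 = 6 kN
  M_B = -wL²/12 = -2·6²/12 = -6 kN·m
Superposition: R_A = 81/16 kN, M_A = 111/16 kN·m, R_B = 111/16 kN, M_B = -121/16 kN·m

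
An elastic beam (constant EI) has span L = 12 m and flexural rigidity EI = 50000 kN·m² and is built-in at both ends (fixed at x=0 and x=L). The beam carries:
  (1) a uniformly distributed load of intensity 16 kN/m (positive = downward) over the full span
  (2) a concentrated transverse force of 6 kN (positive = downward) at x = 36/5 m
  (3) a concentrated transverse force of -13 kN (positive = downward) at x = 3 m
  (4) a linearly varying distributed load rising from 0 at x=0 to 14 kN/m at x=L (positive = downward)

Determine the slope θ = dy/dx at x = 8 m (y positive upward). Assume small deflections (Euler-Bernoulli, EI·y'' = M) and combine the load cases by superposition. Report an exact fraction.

θ(8) = 267439/56250000 rad

Load 1 — uniform load w=16 kN/m over full span:
  θ_1 = -wx(L-x)(L-2x)/(12EI) = -16·8·(12-8)·(12-2·8)/(12·50000) = 32/9375 rad
Load 2 — point force P=6 kN at a=36/5 m (b=L-a=24/5):
  θ_2 = Pa²(L-x)(2bL-(3b+a)(L-x))/(2L³EI)  [x>a] = 6·(36/5)²·(12-8)·(2·(24/5)·12-(3·(24/5)+(36/5))·(12-8))/(2·12³·50000) = 81/390625 rad
Load 3 — point force P=-13 kN at a=3 m (b=L-a=9):
  θ_3 = Pa²(L-x)(2bL-(3b+a)(L-x))/(2L³EI)  [x>a] = (-13)·3²·(12-8)·(2·9·12-(3·9+3)·(12-8))/(2·12³·50000) = -13/50000 rad
Load 4 — triangular load w₀=14 kN/m (0→w₀ over full span):
  θ_4 = -w₀(2x(L-x)(L-2x)(x+2L)+x²(L-x)²)/(120LEI) = -14·(2·8·(12-8)·(12-2·8)·(8+2·12)+8²·(12-8)²)/(120·12·50000) = 196/140625 rad
Superposition: θ = Σ θ_i = 267439/56250000 rad ≈ 0.004754 rad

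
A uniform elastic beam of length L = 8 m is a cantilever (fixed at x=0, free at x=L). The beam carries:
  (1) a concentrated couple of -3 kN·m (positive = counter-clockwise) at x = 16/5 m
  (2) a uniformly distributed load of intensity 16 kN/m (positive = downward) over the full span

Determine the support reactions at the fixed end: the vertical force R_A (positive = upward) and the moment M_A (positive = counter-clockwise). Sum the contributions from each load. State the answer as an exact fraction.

Load 1 — applied couple M₀=-3 kN·m at a=16/5 m (b=L-a=24/5):
  R_A = 0 kN
  M_A = -M₀ = -(-3) = 3 kN·m
Load 2 — uniform load w=16 kN/m over full span:
  R_A = wL = 16·8 = 128 kN
  M_A = wL²/2 = 16·8²/2 = 512 kN·m
Superposition: R_A = 128 kN, M_A = 515 kN·m

R_A = 128 kN, M_A = 515 kN·m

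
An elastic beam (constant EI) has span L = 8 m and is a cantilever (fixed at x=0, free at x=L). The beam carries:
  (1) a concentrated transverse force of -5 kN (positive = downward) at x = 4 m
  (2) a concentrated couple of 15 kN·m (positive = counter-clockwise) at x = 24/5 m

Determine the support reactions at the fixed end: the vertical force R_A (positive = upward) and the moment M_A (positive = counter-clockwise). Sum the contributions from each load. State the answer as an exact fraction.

R_A = -5 kN, M_A = -35 kN·m

Load 1 — point force P=-5 kN at a=4 m (b=L-a=4):
  R_A = P = (-5) = -5 kN
  M_A = Pa = (-5)·4 = -20 kN·m
Load 2 — applied couple M₀=15 kN·m at a=24/5 m (b=L-a=16/5):
  R_A = 0 kN
  M_A = -M₀ = -15 kN·m
Superposition: R_A = -5 kN, M_A = -35 kN·m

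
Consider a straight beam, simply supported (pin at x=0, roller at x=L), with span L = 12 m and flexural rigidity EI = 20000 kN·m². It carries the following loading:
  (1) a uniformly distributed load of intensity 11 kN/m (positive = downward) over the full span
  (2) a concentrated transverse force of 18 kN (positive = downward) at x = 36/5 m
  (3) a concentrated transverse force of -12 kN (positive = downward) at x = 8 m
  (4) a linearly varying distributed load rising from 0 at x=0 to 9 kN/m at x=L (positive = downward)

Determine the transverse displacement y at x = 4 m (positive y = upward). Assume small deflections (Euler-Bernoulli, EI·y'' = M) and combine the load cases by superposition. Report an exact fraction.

y(4) = -44654/234375 m

Load 1 — uniform load w=11 kN/m over full span:
  y_1 = -wx(L³-2Lx²+x³)/(24EI) = -11·4·(12³-2·12·4²+4³)/(24·20000) = -242/1875 m
Load 2 — point force P=18 kN at a=36/5 m (b=L-a=24/5):
  y_2 = -Pbx(L²-b²-x²)/(6LEI)  [x≤a] = -18·(24/5)·4·(12²-(24/5)²-4²)/(6·12·20000) = -1968/78125 m
Load 3 — point force P=-12 kN at a=8 m (b=L-a=4):
  y_3 = -Pbx(L²-b²-x²)/(6LEI)  [x≤a] = -(-12)·4·4·(12²-4²-4²)/(6·12·20000) = 28/1875 m
Load 4 — triangular load w₀=9 kN/m (0→w₀ over full span):
  y_4 = -w₀x(7L⁴-10L²x²+3x⁴)/(360LEI) = -9·4·(7·12⁴-10·12²·4²+3·4⁴)/(360·12·20000) = -32/625 m
Superposition: y = Σ y_i = -44654/234375 m ≈ -0.190524 m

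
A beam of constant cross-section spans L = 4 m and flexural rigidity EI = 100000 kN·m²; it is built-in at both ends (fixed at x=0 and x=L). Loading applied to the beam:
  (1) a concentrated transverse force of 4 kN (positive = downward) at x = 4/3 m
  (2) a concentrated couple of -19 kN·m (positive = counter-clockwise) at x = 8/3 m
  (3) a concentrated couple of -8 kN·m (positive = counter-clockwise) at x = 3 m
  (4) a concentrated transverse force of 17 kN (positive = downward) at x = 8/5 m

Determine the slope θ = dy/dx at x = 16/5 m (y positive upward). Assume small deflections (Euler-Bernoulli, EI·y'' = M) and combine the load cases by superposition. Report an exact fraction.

Load 1 — point force P=4 kN at a=4/3 m (b=L-a=8/3):
  θ_1 = Pa²(L-x)(2bL-(3b+a)(L-x))/(2L³EI)  [x>a] = 4·(4/3)²·(4-(16/5))·(2·(8/3)·4-(3·(8/3)+(4/3))·(4-(16/5)))/(2·4³·100000) = 13/2109375 rad
Load 2 — applied couple M₀=-19 kN·m at a=8/3 m (b=L-a=4/3):
  θ_2 = (R_Ax²/2 - M_Ax - M₀(x-a))/EI  [x>a] with R_A=-19/3, M_A=-19/3 = ((-19/3)·(16/5)²/2 - (-19/3)·(16/5) - (-19)·((16/5)-(8/3)))/100000 = -19/937500 rad
Load 3 — applied couple M₀=-8 kN·m at a=3 m (b=L-a=1):
  θ_3 = (R_Ax²/2 - M_Ax - M₀(x-a))/EI  [x>a] with R_A=-9/4, M_A=-5/2 = ((-9/4)·(16/5)²/2 - (-5/2)·(16/5) - (-8)·((16/5)-3))/100000 = -3/156250 rad
Load 4 — point force P=17 kN at a=8/5 m (b=L-a=12/5):
  θ_4 = Pa²(L-x)(2bL-(3b+a)(L-x))/(2L³EI)  [x>a] = 17·(8/5)²·(4-(16/5))·(2·(12/5)·4-(3·(12/5)+(8/5))·(4-(16/5)))/(2·4³·100000) = 323/9765625 rad
Superposition: θ = Σ θ_i = -241/1054687500 rad ≈ -0.000000 rad

θ(16/5) = -241/1054687500 rad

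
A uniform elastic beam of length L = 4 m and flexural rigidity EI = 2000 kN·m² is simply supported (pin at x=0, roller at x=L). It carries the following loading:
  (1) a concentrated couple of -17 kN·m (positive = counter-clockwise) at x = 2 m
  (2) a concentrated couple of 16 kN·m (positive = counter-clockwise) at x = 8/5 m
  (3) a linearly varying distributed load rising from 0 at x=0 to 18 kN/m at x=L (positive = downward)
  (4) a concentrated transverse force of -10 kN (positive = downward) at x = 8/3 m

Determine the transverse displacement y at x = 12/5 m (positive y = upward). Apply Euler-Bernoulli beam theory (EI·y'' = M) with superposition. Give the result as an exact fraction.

y(12/5) = -1403053/210937500 m

Load 1 — applied couple M₀=-17 kN·m at a=2 m (b=L-a=2):
  y_1 = (M₀x³/(6L)-M₀(x-a)²/2+C₁x)/EI  [x>a] with C₁=M₀(3b²-L²)/(6L)=17/6 = ((-17)·(12/5)³/(6·4)-(-17)·((12/5)-2)²/2+(17/6)·(12/5))/2000 = -51/62500 m
Load 2 — applied couple M₀=16 kN·m at a=8/5 m (b=L-a=12/5):
  y_2 = (M₀x³/(6L)-M₀(x-a)²/2+C₁x)/EI  [x>a] with C₁=M₀(3b²-L²)/(6L)=64/75 = (16·(12/5)³/(6·4)-16·((12/5)-(8/5))²/2+(64/75)·(12/5))/2000 = 48/15625 m
Load 3 — triangular load w₀=18 kN/m (0→w₀ over full span):
  y_3 = -w₀x(7L⁴-10L²x²+3x⁴)/(360LEI) = -18·(12/5)·(7·4⁴-10·4²·(12/5)²+3·(12/5)⁴)/(360·4·2000) = -28416/1953125 m
Load 4 — point force P=-10 kN at a=8/3 m (b=L-a=4/3):
  y_4 = -Pbx(L²-b²-x²)/(6LEI)  [x≤a] = -(-10)·(4/3)·(12/5)·(4²-(4/3)²-(12/5)²)/(6·4·2000) = 476/84375 m
Superposition: y = Σ y_i = -1403053/210937500 m ≈ -0.006652 m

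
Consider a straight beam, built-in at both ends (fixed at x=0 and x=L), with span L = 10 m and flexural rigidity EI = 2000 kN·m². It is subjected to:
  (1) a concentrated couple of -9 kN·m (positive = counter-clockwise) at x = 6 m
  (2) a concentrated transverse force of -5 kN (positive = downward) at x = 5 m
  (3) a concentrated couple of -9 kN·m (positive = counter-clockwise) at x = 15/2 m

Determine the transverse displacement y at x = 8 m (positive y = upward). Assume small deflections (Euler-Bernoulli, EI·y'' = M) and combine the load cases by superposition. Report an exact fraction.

Load 1 — applied couple M₀=-9 kN·m at a=6 m (b=L-a=4):
  y_1 = (R_Ax³/6 - M_Ax²/2 - M₀(x-a)²/2)/EI  [x>a] with R_A=-162/125, M_A=-72/25 = ((-162/125)·8³/6 - (-72/25)·8²/2 - (-9)·(8-6)²/2)/2000 = -27/125000 m
Load 2 — point force P=-5 kN at a=5 m (b=L-a=5):
  y_2 = -Pa²(L-x)²(3bL-(3b+a)(L-x))/(6L³EI)  [x>a] = -(-5)·5²·(10-8)²·(3·5·10-(3·5+5)·(10-8))/(6·10³·2000) = 11/2400 m
Load 3 — applied couple M₀=-9 kN·m at a=15/2 m (b=L-a=5/2):
  y_3 = (R_Ax³/6 - M_Ax²/2 - M₀(x-a)²/2)/EI  [x>a] with R_A=-81/80, M_A=-45/16 = ((-81/80)·8³/6 - (-45/16)·8²/2 - (-9)·(8-(15/2))²/2)/2000 = 189/80000 m
Superposition: y = Σ y_i = 40379/6000000 m ≈ 0.006730 m

y(8) = 40379/6000000 m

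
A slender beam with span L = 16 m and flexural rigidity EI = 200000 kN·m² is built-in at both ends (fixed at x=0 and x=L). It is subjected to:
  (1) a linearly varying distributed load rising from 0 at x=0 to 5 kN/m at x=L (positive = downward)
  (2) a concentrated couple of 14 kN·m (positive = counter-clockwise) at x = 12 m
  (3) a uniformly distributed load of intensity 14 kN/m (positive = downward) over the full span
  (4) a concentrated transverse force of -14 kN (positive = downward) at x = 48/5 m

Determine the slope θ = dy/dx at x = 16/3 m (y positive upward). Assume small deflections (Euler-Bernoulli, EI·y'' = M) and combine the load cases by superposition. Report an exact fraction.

θ(16/3) = -2932187/1518750000 rad

Load 1 — triangular load w₀=5 kN/m (0→w₀ over full span):
  θ_1 = -w₀(2x(L-x)(L-2x)(x+2L)+x²(L-x)²)/(120LEI) = -5·(2·(16/3)·(16-(16/3))·(16-2·(16/3))·((16/3)+2·16)+(16/3)²·(16-(16/3))²)/(120·16·200000) = -256/759375 rad
Load 2 — applied couple M₀=14 kN·m at a=12 m (b=L-a=4):
  θ_2 = (R_Ax²/2 - M_Ax)/EI  [x≤a] with R_A=63/64, M_A=35/8 = ((63/64)·(16/3)²/2 - (35/8)·(16/3))/200000 = -7/150000 rad
Load 3 — uniform load w=14 kN/m over full span:
  θ_3 = -wx(L-x)(L-2x)/(12EI) = -14·(16/3)·(16-(16/3))·(16-2·(16/3))/(12·200000) = -448/253125 rad
Load 4 — point force P=-14 kN at a=48/5 m (b=L-a=32/5):
  θ_4 = -Pb²x(2aL-(3a+b)x)/(2L³EI)  [x≤a] = -(-14)·(32/5)²·(16/3)·(2·(48/5)·16-(3·(48/5)+(32/5))·(16/3))/(2·16³·200000) = 784/3515625 rad
Superposition: θ = Σ θ_i = -2932187/1518750000 rad ≈ -0.001931 rad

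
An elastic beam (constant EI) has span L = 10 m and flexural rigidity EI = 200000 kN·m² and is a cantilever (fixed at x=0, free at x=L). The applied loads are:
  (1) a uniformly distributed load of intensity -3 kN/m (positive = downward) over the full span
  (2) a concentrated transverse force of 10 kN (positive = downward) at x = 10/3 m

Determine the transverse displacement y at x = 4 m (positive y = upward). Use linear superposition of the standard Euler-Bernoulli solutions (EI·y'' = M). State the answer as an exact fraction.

y(4) = 7609/2025000 m

Load 1 — uniform load w=-3 kN/m over full span:
  y_1 = -wx²(x²-4Lx+6L²)/(24EI) = -(-3)·4²·(4²-4·10·4+6·10²)/(24·200000) = 57/12500 m
Load 2 — point force P=10 kN at a=10/3 m (b=L-a=20/3):
  y_2 = -Pa²(3x-a)/(6EI)  [x>a] = -10·(10/3)²·(3·4-(10/3))/(6·200000) = -13/16200 m
Superposition: y = Σ y_i = 7609/2025000 m ≈ 0.003758 m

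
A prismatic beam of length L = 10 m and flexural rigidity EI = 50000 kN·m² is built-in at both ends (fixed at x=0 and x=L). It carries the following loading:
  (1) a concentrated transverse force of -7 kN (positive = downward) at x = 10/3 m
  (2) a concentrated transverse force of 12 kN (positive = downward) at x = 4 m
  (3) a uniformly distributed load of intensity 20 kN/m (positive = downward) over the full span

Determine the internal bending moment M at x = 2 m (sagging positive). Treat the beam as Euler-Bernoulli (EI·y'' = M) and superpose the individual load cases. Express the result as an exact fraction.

M(2) = -3148/375 kN·m

Load 1 — point force P=-7 kN at a=10/3 m (b=L-a=20/3):
  M_1 = Pb²(3a+b)x/L³ - Pab²/L²  [x≤a] = (-7)·(20/3)²·(3·(10/3)+(20/3))·2/10³ - (-7)·(10/3)·(20/3)²/10² = 0 kN·m
Load 2 — point force P=12 kN at a=4 m (b=L-a=6):
  M_2 = Pb²(3a+b)x/L³ - Pab²/L²  [x≤a] = 12·6²·(3·4+6)·2/10³ - 12·4·6²/10² = -216/125 kN·m
Load 3 — uniform load w=20 kN/m over full span:
  M_3 = wLx/2 - wL²/12 - wx²/2 = 20·10·2/2 - 20·10²/12 - 20·2²/2 = -20/3 kN·m
Superposition: M = Σ M_i = -3148/375 kN·m ≈ -8.394667 kN·m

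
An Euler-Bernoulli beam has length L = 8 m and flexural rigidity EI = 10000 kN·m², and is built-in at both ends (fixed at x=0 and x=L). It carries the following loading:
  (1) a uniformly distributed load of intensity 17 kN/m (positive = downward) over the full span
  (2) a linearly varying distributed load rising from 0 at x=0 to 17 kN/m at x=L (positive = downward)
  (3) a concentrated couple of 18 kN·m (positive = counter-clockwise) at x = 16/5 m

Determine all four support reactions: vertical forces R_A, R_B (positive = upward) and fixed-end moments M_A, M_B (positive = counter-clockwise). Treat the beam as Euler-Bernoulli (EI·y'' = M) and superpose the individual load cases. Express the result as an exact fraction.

R_A = 2291/25 kN, M_A = 9682/75 kN·m, R_B = 2809/25 kN, M_B = -10448/75 kN·m

Load 1 — uniform load w=17 kN/m over full span:
  R_A = wL/2 = 17·8/2 = 68 kN
  M_A = wL²/12 = 17·8²/12 = 272/3 kN·m
  R_B = wL/2 = 17·8/2 = 68 kN
  M_B = -wL²/12 = -17·8²/12 = -272/3 kN·m
Load 2 — triangular load w₀=17 kN/m (0→w₀ over full span):
  R_A = 3w₀L/20 = 3·17·8/20 = 102/5 kN
  M_A = w₀L²/30 = 17·8²/30 = 544/15 kN·m
  R_B = 7w₀L/20 = 7·17·8/20 = 238/5 kN
  M_B = -w₀L²/20 = -17·8²/20 = -272/5 kN·m
Load 3 — applied couple M₀=18 kN·m at a=16/5 m (b=L-a=24/5):
  R_A = 6M₀ab/L³ = 6·18·(16/5)·(24/5)/8³ = 81/25 kN
  M_A = M₀b(2a-b)/L² = 18·(24/5)·(2·(16/5)-(24/5))/8² = 54/25 kN·m
  R_B = -6M₀ab/L³ = -6·18·(16/5)·(24/5)/8³ = -81/25 kN
  M_B = M₀a(2b-a)/L² = 18·(16/5)·(2·(24/5)-(16/5))/8² = 144/25 kN·m
Superposition: R_A = 2291/25 kN, M_A = 9682/75 kN·m, R_B = 2809/25 kN, M_B = -10448/75 kN·m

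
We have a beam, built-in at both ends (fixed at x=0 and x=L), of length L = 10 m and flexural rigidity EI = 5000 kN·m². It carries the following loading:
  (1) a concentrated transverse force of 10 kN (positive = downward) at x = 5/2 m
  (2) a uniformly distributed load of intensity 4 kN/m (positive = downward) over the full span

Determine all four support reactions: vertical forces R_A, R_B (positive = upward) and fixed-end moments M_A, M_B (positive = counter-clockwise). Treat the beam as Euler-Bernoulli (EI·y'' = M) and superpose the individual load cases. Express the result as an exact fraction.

Load 1 — point force P=10 kN at a=5/2 m (b=L-a=15/2):
  R_A = Pb²(3a+b)/L³ = 10·(15/2)²·(3·(5/2)+(15/2))/10³ = 135/16 kN
  M_A = Pab²/L² = 10·(5/2)·(15/2)²/10² = 225/16 kN·m
  R_B = Pa²(a+3b)/L³ = 10·(5/2)²·((5/2)+3·(15/2))/10³ = 25/16 kN
  M_B = -Pa²b/L² = -10·(5/2)²·(15/2)/10² = -75/16 kN·m
Load 2 — uniform load w=4 kN/m over full span:
  R_A = wL/2 = 4·10/2 = 20 kN
  M_A = wL²/12 = 4·10²/12 = 100/3 kN·m
  R_B = wL/2 = 4·10/2 = 20 kN
  M_B = -wL²/12 = -4·10²/12 = -100/3 kN·m
Superposition: R_A = 455/16 kN, M_A = 2275/48 kN·m, R_B = 345/16 kN, M_B = -1825/48 kN·m

R_A = 455/16 kN, M_A = 2275/48 kN·m, R_B = 345/16 kN, M_B = -1825/48 kN·m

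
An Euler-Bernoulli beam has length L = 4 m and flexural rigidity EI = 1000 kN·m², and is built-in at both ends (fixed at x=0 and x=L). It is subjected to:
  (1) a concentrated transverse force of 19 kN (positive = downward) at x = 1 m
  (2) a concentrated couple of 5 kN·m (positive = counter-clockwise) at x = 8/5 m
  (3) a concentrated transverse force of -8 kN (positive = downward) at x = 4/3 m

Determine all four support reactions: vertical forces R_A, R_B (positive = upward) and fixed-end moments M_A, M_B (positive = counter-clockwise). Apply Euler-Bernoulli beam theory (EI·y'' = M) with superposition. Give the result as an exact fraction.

Load 1 — point force P=19 kN at a=1 m (b=L-a=3):
  R_A = Pb²(3a+b)/L³ = 19·3²·(3·1+3)/4³ = 513/32 kN
  M_A = Pab²/L² = 19·1·3²/4² = 171/16 kN·m
  R_B = Pa²(a+3b)/L³ = 19·1²·(1+3·3)/4³ = 95/32 kN
  M_B = -Pa²b/L² = -19·1²·3/4² = -57/16 kN·m
Load 2 — applied couple M₀=5 kN·m at a=8/5 m (b=L-a=12/5):
  R_A = 6M₀ab/L³ = 6·5·(8/5)·(12/5)/4³ = 9/5 kN
  M_A = M₀b(2a-b)/L² = 5·(12/5)·(2·(8/5)-(12/5))/4² = 3/5 kN·m
  R_B = -6M₀ab/L³ = -6·5·(8/5)·(12/5)/4³ = -9/5 kN
  M_B = M₀a(2b-a)/L² = 5·(8/5)·(2·(12/5)-(8/5))/4² = 8/5 kN·m
Load 3 — point force P=-8 kN at a=4/3 m (b=L-a=8/3):
  R_A = Pb²(3a+b)/L³ = (-8)·(8/3)²·(3·(4/3)+(8/3))/4³ = -160/27 kN
  M_A = Pab²/L² = (-8)·(4/3)·(8/3)²/4² = -128/27 kN·m
  R_B = Pa²(a+3b)/L³ = (-8)·(4/3)²·((4/3)+3·(8/3))/4³ = -56/27 kN
  M_B = -Pa²b/L² = -(-8)·(4/3)²·(8/3)/4² = 64/27 kN·m
Superposition: R_A = 51431/4320 kN, M_A = 14141/2160 kN·m, R_B = -3911/4320 kN, M_B = 881/2160 kN·m

R_A = 51431/4320 kN, M_A = 14141/2160 kN·m, R_B = -3911/4320 kN, M_B = 881/2160 kN·m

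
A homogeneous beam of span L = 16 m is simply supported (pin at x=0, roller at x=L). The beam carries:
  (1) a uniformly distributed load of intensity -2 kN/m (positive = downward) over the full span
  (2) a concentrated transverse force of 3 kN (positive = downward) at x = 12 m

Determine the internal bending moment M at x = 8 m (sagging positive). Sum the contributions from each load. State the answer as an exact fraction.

M(8) = -58 kN·m

Load 1 — uniform load w=-2 kN/m over full span:
  M_1 = wx(L-x)/2 = (-2)·8·(16-8)/2 = -64 kN·m
Load 2 — point force P=3 kN at a=12 m (b=L-a=4):
  M_2 = Pbx/L  [x≤a] = 3·4·8/16 = 6 kN·m
Superposition: M = Σ M_i = -58 kN·m ≈ -58.000000 kN·m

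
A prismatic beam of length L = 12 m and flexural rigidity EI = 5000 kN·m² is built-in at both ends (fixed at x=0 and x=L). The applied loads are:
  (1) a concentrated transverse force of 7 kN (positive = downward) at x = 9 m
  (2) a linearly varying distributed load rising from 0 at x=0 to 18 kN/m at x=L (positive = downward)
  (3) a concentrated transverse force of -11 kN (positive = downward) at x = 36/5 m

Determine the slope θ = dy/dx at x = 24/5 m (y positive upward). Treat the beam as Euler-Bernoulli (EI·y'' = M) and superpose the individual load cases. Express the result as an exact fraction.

Load 1 — point force P=7 kN at a=9 m (b=L-a=3):
  θ_1 = -Pb²x(2aL-(3a+b)x)/(2L³EI)  [x≤a] = -7·3²·(24/5)·(2·9·12-(3·9+3)·(24/5))/(2·12³·5000) = -63/50000 rad
Load 2 — triangular load w₀=18 kN/m (0→w₀ over full span):
  θ_2 = -w₀(2x(L-x)(L-2x)(x+2L)+x²(L-x)²)/(120LEI) = -18·(2·(24/5)·(12-(24/5))·(12-2·(24/5))·((24/5)+2·12)+(24/5)²·(12-(24/5))²)/(120·12·5000) = -5832/390625 rad
Load 3 — point force P=-11 kN at a=36/5 m (b=L-a=24/5):
  θ_3 = -Pb²x(2aL-(3a+b)x)/(2L³EI)  [x≤a] = -(-11)·(24/5)²·(24/5)·(2·(36/5)·12-(3·(36/5)+(24/5))·(24/5))/(2·12³·5000) = 6336/1953125 rad
Superposition: θ = Σ θ_i = -404559/31250000 rad ≈ -0.012946 rad

θ(24/5) = -404559/31250000 rad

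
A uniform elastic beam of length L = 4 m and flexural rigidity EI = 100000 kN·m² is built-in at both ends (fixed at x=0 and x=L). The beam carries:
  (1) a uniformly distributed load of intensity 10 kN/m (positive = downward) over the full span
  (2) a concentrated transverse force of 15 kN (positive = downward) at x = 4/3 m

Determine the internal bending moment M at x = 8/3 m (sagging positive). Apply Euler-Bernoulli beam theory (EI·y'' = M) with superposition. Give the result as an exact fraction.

M(8/3) = 140/27 kN·m

Load 1 — uniform load w=10 kN/m over full span:
  M_1 = wLx/2 - wL²/12 - wx²/2 = 10·4·(8/3)/2 - 10·4²/12 - 10·(8/3)²/2 = 40/9 kN·m
Load 2 — point force P=15 kN at a=4/3 m (b=L-a=8/3):
  M_2 = Pa²(a+3b)(L-x)/L³ - Pa²b/L²  [x>a] = 15·(4/3)²·((4/3)+3·(8/3))·(4-(8/3))/4³ - 15·(4/3)²·(8/3)/4² = 20/27 kN·m
Superposition: M = Σ M_i = 140/27 kN·m ≈ 5.185185 kN·m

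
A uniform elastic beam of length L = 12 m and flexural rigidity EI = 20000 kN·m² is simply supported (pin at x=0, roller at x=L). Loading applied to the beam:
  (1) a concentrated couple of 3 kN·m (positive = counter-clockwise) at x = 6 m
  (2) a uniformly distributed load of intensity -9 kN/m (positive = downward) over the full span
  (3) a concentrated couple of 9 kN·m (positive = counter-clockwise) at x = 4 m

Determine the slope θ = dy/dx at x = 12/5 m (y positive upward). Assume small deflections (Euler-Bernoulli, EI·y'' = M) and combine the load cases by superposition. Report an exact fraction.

Load 1 — applied couple M₀=3 kN·m at a=6 m (b=L-a=6):
  θ_1 = (M₀x²/(2L)+C₁)/EI  [x≤a] with C₁=M₀(3b²-L²)/(6L)=-3/2 = (3·(12/5)²/(2·12)+(-3/2))/20000 = -39/1000000 rad
Load 2 — uniform load w=-9 kN/m over full span:
  θ_2 = -w(L³-6Lx²+4x³)/(24EI) = -(-9)·(12³-6·12·(12/5)²+4·(12/5)³)/(24·20000) = 8019/312500 rad
Load 3 — applied couple M₀=9 kN·m at a=4 m (b=L-a=8):
  θ_3 = (M₀x²/(2L)+C₁)/EI  [x≤a] with C₁=M₀(3b²-L²)/(6L)=6 = (9·(12/5)²/(2·12)+6)/20000 = 51/125000 rad
Superposition: θ = Σ θ_i = 130149/5000000 rad ≈ 0.026030 rad

θ(12/5) = 130149/5000000 rad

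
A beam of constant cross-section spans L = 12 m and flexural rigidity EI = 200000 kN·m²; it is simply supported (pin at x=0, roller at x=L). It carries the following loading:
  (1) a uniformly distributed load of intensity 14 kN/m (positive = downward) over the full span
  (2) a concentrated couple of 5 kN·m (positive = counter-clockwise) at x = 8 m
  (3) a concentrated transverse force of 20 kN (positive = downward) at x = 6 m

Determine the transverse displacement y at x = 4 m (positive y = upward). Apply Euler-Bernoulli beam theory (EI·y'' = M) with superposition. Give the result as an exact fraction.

Load 1 — uniform load w=14 kN/m over full span:
  y_1 = -wx(L³-2Lx²+x³)/(24EI) = -14·4·(12³-2·12·4²+4³)/(24·200000) = -154/9375 m
Load 2 — applied couple M₀=5 kN·m at a=8 m (b=L-a=4):
  y_2 = (M₀x³/(6L)+C₁x)/EI  [x≤a] with C₁=M₀(3b²-L²)/(6L)=-20/3 = (5·4³/(6·12)+(-20/3)·4)/200000 = -1/9000 m
Load 3 — point force P=20 kN at a=6 m (b=L-a=6):
  y_3 = -Pbx(L²-b²-x²)/(6LEI)  [x≤a] = -20·6·4·(12²-6²-4²)/(6·12·200000) = -23/7500 m
Superposition: y = Σ y_i = -4411/225000 m ≈ -0.019604 m

y(4) = -4411/225000 m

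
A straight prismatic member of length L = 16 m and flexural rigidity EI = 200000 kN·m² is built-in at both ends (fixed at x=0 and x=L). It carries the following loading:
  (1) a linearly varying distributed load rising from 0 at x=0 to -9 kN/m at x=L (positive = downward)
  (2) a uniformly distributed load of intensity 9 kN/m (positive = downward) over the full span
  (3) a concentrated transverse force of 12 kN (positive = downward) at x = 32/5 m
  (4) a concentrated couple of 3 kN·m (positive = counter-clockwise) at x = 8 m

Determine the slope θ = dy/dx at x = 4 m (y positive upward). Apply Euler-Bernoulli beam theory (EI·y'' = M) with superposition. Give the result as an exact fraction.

θ(4) = -98367/100000000 rad

Load 1 — triangular load w₀=-9 kN/m (0→w₀ over full span):
  θ_1 = -w₀(2x(L-x)(L-2x)(x+2L)+x²(L-x)²)/(120LEI) = -(-9)·(2·4·(16-4)·(16-2·4)·(4+2·16)+4²·(16-4)²)/(120·16·200000) = 351/500000 rad
Load 2 — uniform load w=9 kN/m over full span:
  θ_2 = -wx(L-x)(L-2x)/(12EI) = -9·4·(16-4)·(16-2·4)/(12·200000) = -9/6250 rad
Load 3 — point force P=12 kN at a=32/5 m (b=L-a=48/5):
  θ_3 = -Pb²x(2aL-(3a+b)x)/(2L³EI)  [x≤a] = -12·(48/5)²·4·(2·(32/5)·16-(3·(32/5)+(48/5))·4)/(2·16³·200000) = -189/781250 rad
Load 4 — applied couple M₀=3 kN·m at a=8 m (b=L-a=8):
  θ_4 = (R_Ax²/2 - M_Ax)/EI  [x≤a] with R_A=9/32, M_A=3/4 = ((9/32)·4²/2 - (3/4)·4)/200000 = -3/800000 rad
Superposition: θ = Σ θ_i = -98367/100000000 rad ≈ -0.000984 rad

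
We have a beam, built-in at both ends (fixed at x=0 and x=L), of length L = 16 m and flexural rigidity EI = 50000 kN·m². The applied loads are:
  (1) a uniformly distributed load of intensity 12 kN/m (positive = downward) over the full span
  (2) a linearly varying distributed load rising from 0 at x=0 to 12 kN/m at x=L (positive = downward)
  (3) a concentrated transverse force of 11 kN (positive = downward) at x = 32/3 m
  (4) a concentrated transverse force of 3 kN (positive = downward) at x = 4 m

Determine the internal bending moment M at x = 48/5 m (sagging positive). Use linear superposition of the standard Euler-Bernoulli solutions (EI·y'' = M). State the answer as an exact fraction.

M(48/5) = 2581453/13500 kN·m

Load 1 — uniform load w=12 kN/m over full span:
  M_1 = wLx/2 - wL²/12 - wx²/2 = 12·16·(48/5)/2 - 12·16²/12 - 12·(48/5)²/2 = 2816/25 kN·m
Load 2 — triangular load w₀=12 kN/m (0→w₀ over full span):
  M_2 = 3w₀Lx/20 - w₀L²/30 - w₀x³/(6L) = 3·12·16·(48/5)/20 - 12·16²/30 - 12·(48/5)³/(6·16) = 7936/125 kN·m
Load 3 — point force P=11 kN at a=32/3 m (b=L-a=16/3):
  M_3 = Pb²(3a+b)x/L³ - Pab²/L²  [x≤a] = 11·(16/3)²·(3·(32/3)+(16/3))·(48/5)/16³ - 11·(32/3)·(16/3)²/16² = 1936/135 kN·m
Load 4 — point force P=3 kN at a=4 m (b=L-a=12):
  M_4 = Pa²(a+3b)(L-x)/L³ - Pa²b/L²  [x>a] = 3·4²·(4+3·12)·(16-(48/5))/16³ - 3·4²·12/16² = 3/4 kN·m
Superposition: M = Σ M_i = 2581453/13500 kN·m ≈ 191.218741 kN·m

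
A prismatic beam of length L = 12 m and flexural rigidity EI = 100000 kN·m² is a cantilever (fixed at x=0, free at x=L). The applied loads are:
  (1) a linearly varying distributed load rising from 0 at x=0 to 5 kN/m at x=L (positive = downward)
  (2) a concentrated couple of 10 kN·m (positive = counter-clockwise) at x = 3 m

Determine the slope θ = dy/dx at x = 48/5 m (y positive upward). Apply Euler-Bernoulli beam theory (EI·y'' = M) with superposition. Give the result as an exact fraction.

θ(48/5) = -64941/6250000 rad

Load 1 — triangular load w₀=5 kN/m (0→w₀ over full span):
  θ_1 = (w₀Lx²/4-w₀L²x/3-w₀x⁴/(24L))/EI = (5·12·(48/5)²/4-5·12²·(48/5)/3-5·(48/5)⁴/(24·12))/100000 = -4176/390625 rad
Load 2 — applied couple M₀=10 kN·m at a=3 m (b=L-a=9):
  θ_2 = M₀a/EI  [x>a] = 10·3/100000 = 3/10000 rad
Superposition: θ = Σ θ_i = -64941/6250000 rad ≈ -0.010391 rad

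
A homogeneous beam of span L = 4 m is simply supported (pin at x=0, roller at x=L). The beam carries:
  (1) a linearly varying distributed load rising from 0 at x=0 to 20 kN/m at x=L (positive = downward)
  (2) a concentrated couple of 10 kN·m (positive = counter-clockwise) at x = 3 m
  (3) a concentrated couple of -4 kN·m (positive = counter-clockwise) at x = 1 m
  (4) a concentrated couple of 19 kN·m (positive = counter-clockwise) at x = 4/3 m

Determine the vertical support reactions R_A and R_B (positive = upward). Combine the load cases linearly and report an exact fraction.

Load 1 — triangular load w₀=20 kN/m (0→w₀ over full span):
  R_A = w₀L/6 = 20·4/6 = 40/3 kN
  R_B = w₀L/3 = 20·4/3 = 80/3 kN
Load 2 — applied couple M₀=10 kN·m at a=3 m (b=L-a=1):
  R_A = M₀/L = 10/4 = 5/2 kN
  R_B = -M₀/L = -10/4 = -5/2 kN
Load 3 — applied couple M₀=-4 kN·m at a=1 m (b=L-a=3):
  R_A = M₀/L = (-4)/4 = -1 kN
  R_B = -M₀/L = -(-4)/4 = 1 kN
Load 4 — applied couple M₀=19 kN·m at a=4/3 m (b=L-a=8/3):
  R_A = M₀/L = 19/4 kN
  R_B = -M₀/L = -19/4 kN
Superposition: R_A = 235/12 kN, R_B = 245/12 kN

R_A = 235/12 kN, R_B = 245/12 kN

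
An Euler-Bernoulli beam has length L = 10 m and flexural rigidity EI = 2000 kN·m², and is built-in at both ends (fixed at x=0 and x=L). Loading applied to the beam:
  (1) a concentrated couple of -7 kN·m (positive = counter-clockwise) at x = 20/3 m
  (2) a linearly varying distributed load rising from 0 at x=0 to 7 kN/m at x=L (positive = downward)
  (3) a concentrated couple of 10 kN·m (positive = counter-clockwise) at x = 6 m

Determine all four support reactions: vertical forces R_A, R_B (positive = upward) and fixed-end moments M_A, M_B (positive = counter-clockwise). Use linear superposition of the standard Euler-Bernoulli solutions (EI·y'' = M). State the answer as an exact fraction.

R_A = 1651/150 kN, M_A = 121/5 kN·m, R_B = 3599/150 kN, M_B = -169/5 kN·m

Load 1 — applied couple M₀=-7 kN·m at a=20/3 m (b=L-a=10/3):
  R_A = 6M₀ab/L³ = 6·(-7)·(20/3)·(10/3)/10³ = -14/15 kN
  M_A = M₀b(2a-b)/L² = (-7)·(10/3)·(2·(20/3)-(10/3))/10² = -7/3 kN·m
  R_B = -6M₀ab/L³ = -6·(-7)·(20/3)·(10/3)/10³ = 14/15 kN
  M_B = M₀a(2b-a)/L² = (-7)·(20/3)·(2·(10/3)-(20/3))/10² = 0 kN·m
Load 2 — triangular load w₀=7 kN/m (0→w₀ over full span):
  R_A = 3w₀L/20 = 3·7·10/20 = 21/2 kN
  M_A = w₀L²/30 = 7·10²/30 = 70/3 kN·m
  R_B = 7w₀L/20 = 7·7·10/20 = 49/2 kN
  M_B = -w₀L²/20 = -7·10²/20 = -35 kN·m
Load 3 — applied couple M₀=10 kN·m at a=6 m (b=L-a=4):
  R_A = 6M₀ab/L³ = 6·10·6·4/10³ = 36/25 kN
  M_A = M₀b(2a-b)/L² = 10·4·(2·6-4)/10² = 16/5 kN·m
  R_B = -6M₀ab/L³ = -6·10·6·4/10³ = -36/25 kN
  M_B = M₀a(2b-a)/L² = 10·6·(2·4-6)/10² = 6/5 kN·m
Superposition: R_A = 1651/150 kN, M_A = 121/5 kN·m, R_B = 3599/150 kN, M_B = -169/5 kN·m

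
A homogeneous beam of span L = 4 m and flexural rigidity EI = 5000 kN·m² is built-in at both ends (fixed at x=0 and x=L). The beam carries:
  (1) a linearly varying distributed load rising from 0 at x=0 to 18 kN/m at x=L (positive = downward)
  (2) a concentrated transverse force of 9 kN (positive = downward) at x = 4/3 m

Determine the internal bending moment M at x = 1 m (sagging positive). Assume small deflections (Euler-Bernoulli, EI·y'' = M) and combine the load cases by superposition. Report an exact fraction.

M(1) = 107/60 kN·m

Load 1 — triangular load w₀=18 kN/m (0→w₀ over full span):
  M_1 = 3w₀Lx/20 - w₀L²/30 - w₀x³/(6L) = 3·18·4·1/20 - 18·4²/30 - 18·1³/(6·4) = 9/20 kN·m
Load 2 — point force P=9 kN at a=4/3 m (b=L-a=8/3):
  M_2 = Pb²(3a+b)x/L³ - Pab²/L²  [x≤a] = 9·(8/3)²·(3·(4/3)+(8/3))·1/4³ - 9·(4/3)·(8/3)²/4² = 4/3 kN·m
Superposition: M = Σ M_i = 107/60 kN·m ≈ 1.783333 kN·m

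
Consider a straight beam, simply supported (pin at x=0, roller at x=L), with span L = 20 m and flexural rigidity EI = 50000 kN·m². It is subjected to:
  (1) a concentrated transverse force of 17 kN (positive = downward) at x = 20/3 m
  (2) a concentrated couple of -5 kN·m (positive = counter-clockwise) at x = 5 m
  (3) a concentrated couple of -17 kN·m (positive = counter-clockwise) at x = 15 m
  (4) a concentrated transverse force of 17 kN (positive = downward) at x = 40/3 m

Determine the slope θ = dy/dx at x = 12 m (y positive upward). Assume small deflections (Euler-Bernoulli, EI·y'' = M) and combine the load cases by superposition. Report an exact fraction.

Load 1 — point force P=17 kN at a=20/3 m (b=L-a=40/3):
  θ_1 = -Pa(2L²-6Lx+3x²+a²)/(6LEI)  [x>a] = -17·(20/3)·(2·20²-6·20·12+3·12²+(20/3)²)/(6·20·50000) = 782/253125 rad
Load 2 — applied couple M₀=-5 kN·m at a=5 m (b=L-a=15):
  θ_2 = (M₀x²/(2L)-M₀(x-a)+C₁)/EI  [x>a] with C₁=M₀(3b²-L²)/(6L)=-275/24 = ((-5)·12²/(2·20)-(-5)·(12-5)+(-275/24))/50000 = 133/1200000 rad
Load 3 — applied couple M₀=-17 kN·m at a=15 m (b=L-a=5):
  θ_3 = (M₀x²/(2L)+C₁)/EI  [x≤a] with C₁=M₀(3b²-L²)/(6L)=1105/24 = ((-17)·12²/(2·20)+(1105/24))/50000 = -1819/6000000 rad
Load 4 — point force P=17 kN at a=40/3 m (b=L-a=20/3):
  θ_4 = -Pb(L²-b²-3x²)/(6LEI)  [x≤a] = -17·(20/3)·(20²-(20/3)²-3·12²)/(6·20·50000) = 731/506250 rad
Superposition: θ = Σ θ_i = 4341/1000000 rad ≈ 0.004341 rad

θ(12) = 4341/1000000 rad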